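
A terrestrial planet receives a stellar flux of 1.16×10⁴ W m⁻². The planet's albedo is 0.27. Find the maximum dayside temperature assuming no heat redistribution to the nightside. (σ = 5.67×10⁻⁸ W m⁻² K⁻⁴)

T_ss ≈ 622 K

With no redistribution each surface element balances locally: S(1−A) = σT⁴.
T = [1.16×10⁴ × 0.73 / 5.67×10⁻⁸]^(1/4) = (1.49×10¹¹)^(1/4) = 622 K.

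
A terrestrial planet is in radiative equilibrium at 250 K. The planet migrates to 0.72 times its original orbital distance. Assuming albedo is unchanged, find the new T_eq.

T_eq ∝ L^(1/4) · d^(−1/2).
T′ = 250 / 0.72^(1/2) = 295 K.

T_eq ≈ 295 K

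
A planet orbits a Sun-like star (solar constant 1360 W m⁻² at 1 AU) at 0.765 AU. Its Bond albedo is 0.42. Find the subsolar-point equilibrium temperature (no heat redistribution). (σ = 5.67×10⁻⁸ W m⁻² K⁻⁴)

T_ss ≈ 393 K

Flux at 0.765 AU: S = 1360/0.765² = 2320 W m⁻².
At the subsolar point the surface absorbs S(1−A) and emits σT⁴ per unit area — no factor of 4, since only the local patch is in balance.
T = [2320 × 0.58 / 5.67×10⁻⁸]^(1/4) = (2.38×10¹⁰)^(1/4) = 393 K.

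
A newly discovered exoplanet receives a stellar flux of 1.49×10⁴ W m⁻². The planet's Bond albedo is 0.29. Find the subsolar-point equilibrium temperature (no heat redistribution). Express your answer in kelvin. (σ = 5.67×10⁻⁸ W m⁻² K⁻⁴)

T_ss ≈ 657 K

At the subsolar point the surface absorbs S(1−A) and emits σT⁴ per unit area — no factor of 4, since only the local patch is in balance.
T = [1.49×10⁴ × 0.71 / 5.67×10⁻⁸]^(1/4) = (1.87×10¹¹)^(1/4) = 657 K.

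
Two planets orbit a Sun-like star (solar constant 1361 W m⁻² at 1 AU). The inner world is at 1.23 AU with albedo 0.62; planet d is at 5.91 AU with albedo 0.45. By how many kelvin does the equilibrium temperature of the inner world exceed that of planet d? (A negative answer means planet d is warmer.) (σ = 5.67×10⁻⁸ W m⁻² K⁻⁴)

ΔT ≈ 98.4 K

T_eq = [S₀(1−A)/(4σd²)]^(1/4), so T ∝ (1−A)^(1/4) / √d.
T₁ = [1361×0.38/(4×5.67×10⁻⁸×1.23²)]^(1/4) = 197.04 K.
T₂ = [1361×0.55/(4×5.67×10⁻⁸×5.91²)]^(1/4) = 98.59 K.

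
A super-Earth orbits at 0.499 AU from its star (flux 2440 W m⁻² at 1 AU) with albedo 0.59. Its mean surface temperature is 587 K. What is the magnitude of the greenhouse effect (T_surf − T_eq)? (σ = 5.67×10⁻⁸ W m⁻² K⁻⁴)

S = 2440/0.499² = 9799 W m⁻².
T_eq = [S(1−A)/(4σ)]^(1/4) = [9799×0.41/(4×5.67×10⁻⁸)]^(1/4) = 364.8 K.
ΔT = T_surf − T_eq = 587 − 364.8.

ΔT ≈ 222.2 K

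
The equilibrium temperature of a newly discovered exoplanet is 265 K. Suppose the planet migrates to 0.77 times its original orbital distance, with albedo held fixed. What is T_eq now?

T_eq ≈ 302 K

T_eq ∝ L^(1/4) · d^(−1/2).
T′ = 265 / 0.77^(1/2) = 302 K.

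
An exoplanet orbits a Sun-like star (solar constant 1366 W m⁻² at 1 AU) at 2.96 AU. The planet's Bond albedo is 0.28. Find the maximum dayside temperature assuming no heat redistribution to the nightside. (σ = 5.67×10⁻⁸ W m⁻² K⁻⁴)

Flux at 2.96 AU: S = 1366/2.96² = 156 W m⁻².
With no redistribution each surface element balances locally: S(1−A) = σT⁴.
T = [156 × 0.72 / 5.67×10⁻⁸]^(1/4) = (1.98×10⁹)^(1/4) = 211 K.

T_ss ≈ 211 K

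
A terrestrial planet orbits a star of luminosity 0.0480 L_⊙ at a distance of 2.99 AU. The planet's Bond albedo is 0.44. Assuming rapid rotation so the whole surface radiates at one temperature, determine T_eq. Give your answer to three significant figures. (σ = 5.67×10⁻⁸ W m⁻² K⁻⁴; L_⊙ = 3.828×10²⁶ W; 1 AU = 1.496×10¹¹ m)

T_eq ≈ 65.2 K

d = 2.99 AU = 4.47×10¹¹ m.
L = 0.0480 × 3.828×10²⁶ = 1.84×10²⁵ W.
Flux: S = L/(4πd²) = 1.84×10²⁵/(4π×(4.47×10¹¹)²) = 7.31 W m⁻².
Energy balance: absorbed = emitted ⇒ πR²·S(1−A) = 4πR²·σT_eq⁴, so T_eq⁴ = S(1−A)/(4σ).
T_eq = [7.31 × 0.56 / (4 × 5.67×10⁻⁸)]^(1/4) = (1.80×10⁷)^(1/4) = 65.2 K.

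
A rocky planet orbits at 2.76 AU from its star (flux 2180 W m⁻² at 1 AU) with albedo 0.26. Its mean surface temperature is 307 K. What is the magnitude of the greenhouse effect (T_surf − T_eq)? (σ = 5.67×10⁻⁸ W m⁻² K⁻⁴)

ΔT ≈ 132.2 K

S = 2180/2.76² = 286.2 W m⁻².
T_eq = [S(1−A)/(4σ)]^(1/4) = [286.2×0.74/(4×5.67×10⁻⁸)]^(1/4) = 174.8 K.
ΔT = T_surf − T_eq = 307 − 174.8.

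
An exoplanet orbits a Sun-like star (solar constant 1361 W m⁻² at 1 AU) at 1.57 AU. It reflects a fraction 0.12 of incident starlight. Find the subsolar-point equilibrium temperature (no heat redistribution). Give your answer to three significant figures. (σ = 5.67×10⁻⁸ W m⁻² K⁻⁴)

T_ss ≈ 304 K

Flux at 1.57 AU: S = 1361/1.57² = 552 W m⁻².
At the subsolar point the surface absorbs S(1−A) and emits σT⁴ per unit area — no factor of 4, since only the local patch is in balance.
T = [552 × 0.88 / 5.67×10⁻⁸]^(1/4) = (8.57×10⁹)^(1/4) = 304 K.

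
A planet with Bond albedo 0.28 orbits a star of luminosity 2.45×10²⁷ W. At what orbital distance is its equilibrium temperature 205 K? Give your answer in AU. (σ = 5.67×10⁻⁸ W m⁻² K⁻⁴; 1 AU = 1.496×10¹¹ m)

From T_eq⁴ = L(1−A)/(16πσd²): d = √[L(1−A)/(16πσT_eq⁴)].
d = √[2.45×10²⁷ × 0.72 / (16π × 5.67×10⁻⁸ × (205)⁴)] = 5.92×10¹¹ m = 3.96 AU.

d ≈ 3.96 AU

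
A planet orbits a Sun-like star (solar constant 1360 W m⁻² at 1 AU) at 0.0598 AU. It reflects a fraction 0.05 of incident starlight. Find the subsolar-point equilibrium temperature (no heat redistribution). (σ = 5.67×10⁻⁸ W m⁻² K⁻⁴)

T_ss ≈ 1590 K

Flux at 0.0598 AU: S = 1360/0.0598² = 3.80×10⁵ W m⁻².
At the subsolar point the surface absorbs S(1−A) and emits σT⁴ per unit area — no factor of 4, since only the local patch is in balance.
T = [3.80×10⁵ × 0.95 / 5.67×10⁻⁸]^(1/4) = (6.37×10¹²)^(1/4) = 1590 K.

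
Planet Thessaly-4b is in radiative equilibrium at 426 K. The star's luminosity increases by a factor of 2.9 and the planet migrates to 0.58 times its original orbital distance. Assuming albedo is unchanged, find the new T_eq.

T_eq ≈ 730 K

T_eq ∝ L^(1/4) · d^(−1/2).
T′ = 426 × 2.9^(1/4) / 0.58^(1/2) = 730 K.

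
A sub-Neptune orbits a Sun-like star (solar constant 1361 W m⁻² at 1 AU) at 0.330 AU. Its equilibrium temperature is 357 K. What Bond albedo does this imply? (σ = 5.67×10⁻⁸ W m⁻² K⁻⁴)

A ≈ 0.71

Flux at 0.330 AU: S = 1361/0.330² = 1.25×10⁴ W m⁻².
From T_eq⁴ = S(1−A)/(4σ): 1−A = 4σT_eq⁴/S.
1−A = 4 × 5.67×10⁻⁸ × (357)⁴ / 1.25×10⁴ = 0.295.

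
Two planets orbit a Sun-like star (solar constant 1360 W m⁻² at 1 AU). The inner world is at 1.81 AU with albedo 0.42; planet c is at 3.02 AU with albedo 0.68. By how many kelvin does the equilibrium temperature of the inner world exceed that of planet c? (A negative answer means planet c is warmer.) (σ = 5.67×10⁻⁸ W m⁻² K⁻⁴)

ΔT ≈ 60.1 K

T_eq = [S₀(1−A)/(4σd²)]^(1/4), so T ∝ (1−A)^(1/4) / √d.
T₁ = [1360×0.58/(4×5.67×10⁻⁸×1.81²)]^(1/4) = 180.51 K.
T₂ = [1360×0.32/(4×5.67×10⁻⁸×3.02²)]^(1/4) = 120.44 K.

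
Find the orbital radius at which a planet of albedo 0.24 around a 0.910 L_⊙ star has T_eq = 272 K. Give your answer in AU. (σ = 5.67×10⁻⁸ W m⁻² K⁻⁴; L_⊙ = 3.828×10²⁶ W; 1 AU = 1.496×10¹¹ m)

d ≈ 0.871 AU

L = 0.910 × 3.828×10²⁶ = 3.48×10²⁶ W.
From T_eq⁴ = L(1−A)/(16πσd²): d = √[L(1−A)/(16πσT_eq⁴)].
d = √[3.48×10²⁶ × 0.76 / (16π × 5.67×10⁻⁸ × (272)⁴)] = 1.30×10¹¹ m = 0.871 AU.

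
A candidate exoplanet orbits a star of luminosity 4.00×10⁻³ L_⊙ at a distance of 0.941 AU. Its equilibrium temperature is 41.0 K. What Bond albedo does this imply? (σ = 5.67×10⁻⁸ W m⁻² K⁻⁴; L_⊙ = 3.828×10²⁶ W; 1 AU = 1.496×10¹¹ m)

A ≈ 0.90

d = 0.941 AU = 1.41×10¹¹ m.
L = 4.00×10⁻³ × 3.828×10²⁶ = 1.53×10²⁴ W.
Flux: S = L/(4πd²) = 1.53×10²⁴/(4π×(1.41×10¹¹)²) = 6.15 W m⁻².
From T_eq⁴ = S(1−A)/(4σ): 1−A = 4σT_eq⁴/S.
1−A = 4 × 5.67×10⁻⁸ × (41.0)⁴ / 6.15 = 0.104.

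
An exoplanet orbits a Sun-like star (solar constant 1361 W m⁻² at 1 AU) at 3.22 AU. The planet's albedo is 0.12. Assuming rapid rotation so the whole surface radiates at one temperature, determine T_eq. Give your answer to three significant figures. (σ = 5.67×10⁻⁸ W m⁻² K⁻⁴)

Flux at 3.22 AU: S = 1361/3.22² = 131 W m⁻².
Energy balance: absorbed = emitted ⇒ πR²·S(1−A) = 4πR²·σT_eq⁴, so T_eq⁴ = S(1−A)/(4σ).
T_eq = [131 × 0.88 / (4 × 5.67×10⁻⁸)]^(1/4) = (5.09×10⁸)^(1/4) = 150 K.

T_eq ≈ 150 K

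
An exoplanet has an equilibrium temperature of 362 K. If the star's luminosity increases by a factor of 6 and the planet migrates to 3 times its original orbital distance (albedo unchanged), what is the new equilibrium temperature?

T_eq ≈ 327 K

T_eq ∝ L^(1/4) · d^(−1/2).
T′ = 362 × 6^(1/4) / 3^(1/2) = 327 K.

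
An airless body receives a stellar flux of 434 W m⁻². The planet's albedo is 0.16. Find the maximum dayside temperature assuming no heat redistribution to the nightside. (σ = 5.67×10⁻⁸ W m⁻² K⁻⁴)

With no redistribution each surface element balances locally: S(1−A) = σT⁴.
T = [434 × 0.84 / 5.67×10⁻⁸]^(1/4) = (6.43×10⁹)^(1/4) = 283 K.

T_ss ≈ 283 K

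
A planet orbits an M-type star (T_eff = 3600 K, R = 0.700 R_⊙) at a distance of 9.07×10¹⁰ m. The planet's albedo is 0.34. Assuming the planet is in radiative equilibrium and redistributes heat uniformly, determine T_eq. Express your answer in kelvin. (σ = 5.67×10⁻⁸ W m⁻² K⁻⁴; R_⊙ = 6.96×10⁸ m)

R_⋆ = 0.700 × 6.96×10⁸ = 4.87×10⁸ m.
L = 4πR_⋆²σT_⋆⁴ = 4π(4.87×10⁸)² × 5.67×10⁻⁸ × (3600)⁴ = 2.84×10²⁵ W.
S = L/(4πd²) = 275 W m⁻².
Energy balance: absorbed = emitted ⇒ πR²·S(1−A) = 4πR²·σT_eq⁴, so T_eq⁴ = S(1−A)/(4σ).
T_eq = [275 × 0.66 / (4 × 5.67×10⁻⁸)]^(1/4) = (8.00×10⁸)^(1/4) = 168 K.

T_eq ≈ 168 K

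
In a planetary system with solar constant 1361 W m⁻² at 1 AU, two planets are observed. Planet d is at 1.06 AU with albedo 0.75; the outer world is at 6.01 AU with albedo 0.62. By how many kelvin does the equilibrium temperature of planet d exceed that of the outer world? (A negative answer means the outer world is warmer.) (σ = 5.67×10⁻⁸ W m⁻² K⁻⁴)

ΔT ≈ 102.0 K

T_eq = [S₀(1−A)/(4σd²)]^(1/4), so T ∝ (1−A)^(1/4) / √d.
T₁ = [1361×0.25/(4×5.67×10⁻⁸×1.06²)]^(1/4) = 191.16 K.
T₂ = [1361×0.38/(4×5.67×10⁻⁸×6.01²)]^(1/4) = 89.14 K.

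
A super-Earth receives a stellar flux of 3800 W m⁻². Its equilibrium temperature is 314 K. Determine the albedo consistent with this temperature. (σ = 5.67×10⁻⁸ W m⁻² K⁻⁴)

A ≈ 0.42

From T_eq⁴ = S(1−A)/(4σ): 1−A = 4σT_eq⁴/S.
1−A = 4 × 5.67×10⁻⁸ × (314)⁴ / 3800 = 0.580.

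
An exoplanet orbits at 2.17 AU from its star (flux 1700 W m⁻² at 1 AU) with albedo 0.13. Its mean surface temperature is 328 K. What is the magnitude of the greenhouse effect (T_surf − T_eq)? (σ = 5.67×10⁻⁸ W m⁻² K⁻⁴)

S = 1700/2.17² = 361.0 W m⁻².
T_eq = [S(1−A)/(4σ)]^(1/4) = [361.0×0.87/(4×5.67×10⁻⁸)]^(1/4) = 192.9 K.
ΔT = T_surf − T_eq = 328 − 192.9.

ΔT ≈ 135.1 K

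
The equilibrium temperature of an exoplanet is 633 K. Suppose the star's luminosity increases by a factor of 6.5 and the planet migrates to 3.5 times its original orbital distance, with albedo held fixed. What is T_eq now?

T_eq ≈ 540 K

T_eq ∝ L^(1/4) · d^(−1/2).
T′ = 633 × 6.5^(1/4) / 3.5^(1/2) = 540 K.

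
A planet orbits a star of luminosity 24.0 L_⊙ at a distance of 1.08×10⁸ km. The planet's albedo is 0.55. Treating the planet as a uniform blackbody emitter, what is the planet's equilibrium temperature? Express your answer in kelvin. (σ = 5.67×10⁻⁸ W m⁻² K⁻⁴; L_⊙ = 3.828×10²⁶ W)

d = 1.08×10⁸ km = 1.08×10¹¹ m.
L = 24.0 × 3.828×10²⁶ = 9.19×10²⁷ W.
Flux: S = L/(4πd²) = 9.19×10²⁷/(4π×(1.08×10¹¹)²) = 6.27×10⁴ W m⁻².
Energy balance: absorbed = emitted ⇒ πR²·S(1−A) = 4πR²·σT_eq⁴, so T_eq⁴ = S(1−A)/(4σ).
T_eq = [6.27×10⁴ × 0.45 / (4 × 5.67×10⁻⁸)]^(1/4) = (1.24×10¹¹)^(1/4) = 594 K.

T_eq ≈ 594 K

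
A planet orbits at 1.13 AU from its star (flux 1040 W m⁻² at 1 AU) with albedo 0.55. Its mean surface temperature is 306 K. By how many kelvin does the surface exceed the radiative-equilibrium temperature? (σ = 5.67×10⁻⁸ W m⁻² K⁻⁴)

ΔT ≈ 105.5 K

S = 1040/1.13² = 814.5 W m⁻².
T_eq = [S(1−A)/(4σ)]^(1/4) = [814.5×0.45/(4×5.67×10⁻⁸)]^(1/4) = 200.5 K.
ΔT = T_surf − T_eq = 306 − 200.5.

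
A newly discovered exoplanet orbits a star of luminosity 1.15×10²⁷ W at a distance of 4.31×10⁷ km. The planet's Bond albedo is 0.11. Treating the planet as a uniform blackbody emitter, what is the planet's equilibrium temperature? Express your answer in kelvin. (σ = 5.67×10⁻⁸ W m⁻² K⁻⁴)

T_eq ≈ 663 K

d = 4.31×10⁷ km = 4.31×10¹⁰ m.
Flux: S = L/(4πd²) = 1.15×10²⁷/(4π×(4.31×10¹⁰)²) = 4.93×10⁴ W m⁻².
Energy balance: absorbed = emitted ⇒ πR²·S(1−A) = 4πR²·σT_eq⁴, so T_eq⁴ = S(1−A)/(4σ).
T_eq = [4.93×10⁴ × 0.89 / (4 × 5.67×10⁻⁸)]^(1/4) = (1.93×10¹¹)^(1/4) = 663 K.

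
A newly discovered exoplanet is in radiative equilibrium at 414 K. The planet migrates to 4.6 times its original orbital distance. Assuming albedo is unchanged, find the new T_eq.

T_eq ∝ L^(1/4) · d^(−1/2).
T′ = 414 / 4.6^(1/2) = 193 K.

T_eq ≈ 193 K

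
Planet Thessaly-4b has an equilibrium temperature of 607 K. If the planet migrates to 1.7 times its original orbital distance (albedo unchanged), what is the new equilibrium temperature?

T_eq ≈ 466 K

T_eq ∝ L^(1/4) · d^(−1/2).
T′ = 607 / 1.7^(1/2) = 466 K.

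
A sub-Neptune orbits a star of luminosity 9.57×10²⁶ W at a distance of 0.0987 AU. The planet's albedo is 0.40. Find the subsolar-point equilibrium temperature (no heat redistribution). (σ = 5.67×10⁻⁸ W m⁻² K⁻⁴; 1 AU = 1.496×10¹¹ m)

T_ss ≈ 1390 K

d = 0.0987 AU = 1.48×10¹⁰ m.
Flux: S = L/(4πd²) = 9.57×10²⁶/(4π×(1.48×10¹⁰)²) = 3.49×10⁵ W m⁻².
At the subsolar point the surface absorbs S(1−A) and emits σT⁴ per unit area — no factor of 4, since only the local patch is in balance.
T = [3.49×10⁵ × 0.60 / 5.67×10⁻⁸]^(1/4) = (3.70×10¹²)^(1/4) = 1390 K.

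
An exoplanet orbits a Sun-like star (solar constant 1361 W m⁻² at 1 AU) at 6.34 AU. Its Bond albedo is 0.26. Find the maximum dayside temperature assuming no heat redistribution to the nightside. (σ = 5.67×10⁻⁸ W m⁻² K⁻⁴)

Flux at 6.34 AU: S = 1361/6.34² = 33.9 W m⁻².
With no redistribution each surface element balances locally: S(1−A) = σT⁴.
T = [33.9 × 0.74 / 5.67×10⁻⁸]^(1/4) = (4.42×10⁸)^(1/4) = 145 K.

T_ss ≈ 145 K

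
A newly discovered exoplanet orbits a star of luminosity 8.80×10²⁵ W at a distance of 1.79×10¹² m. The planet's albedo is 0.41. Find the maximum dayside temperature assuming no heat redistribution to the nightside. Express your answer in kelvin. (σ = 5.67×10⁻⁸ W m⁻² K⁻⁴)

Flux: S = L/(4πd²) = 8.80×10²⁵/(4π×(1.79×10¹²)²) = 2.19 W m⁻².
With no redistribution each surface element balances locally: S(1−A) = σT⁴.
T = [2.19 × 0.59 / 5.67×10⁻⁸]^(1/4) = (2.27×10⁷)^(1/4) = 69.1 K.

T_ss ≈ 69.1 K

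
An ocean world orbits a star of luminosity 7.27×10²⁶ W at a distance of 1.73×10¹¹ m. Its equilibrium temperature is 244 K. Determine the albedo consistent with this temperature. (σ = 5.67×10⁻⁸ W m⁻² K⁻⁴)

A ≈ 0.58

Flux: S = L/(4πd²) = 7.27×10²⁶/(4π×(1.73×10¹¹)²) = 1930 W m⁻².
From T_eq⁴ = S(1−A)/(4σ): 1−A = 4σT_eq⁴/S.
1−A = 4 × 5.67×10⁻⁸ × (244)⁴ / 1930 = 0.416.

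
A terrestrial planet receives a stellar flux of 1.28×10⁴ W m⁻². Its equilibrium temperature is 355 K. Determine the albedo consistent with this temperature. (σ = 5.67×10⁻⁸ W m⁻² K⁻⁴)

From T_eq⁴ = S(1−A)/(4σ): 1−A = 4σT_eq⁴/S.
1−A = 4 × 5.67×10⁻⁸ × (355)⁴ / 1.28×10⁴ = 0.281.

A ≈ 0.72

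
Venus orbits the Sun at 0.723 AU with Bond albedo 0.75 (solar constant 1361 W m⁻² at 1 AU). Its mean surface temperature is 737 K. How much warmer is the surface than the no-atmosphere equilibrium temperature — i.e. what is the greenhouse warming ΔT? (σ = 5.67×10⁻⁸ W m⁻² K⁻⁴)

S = 1361/0.723² = 2604 W m⁻².
T_eq = [S(1−A)/(4σ)]^(1/4) = [2604×0.25/(4×5.67×10⁻⁸)]^(1/4) = 231.5 K.
ΔT = T_surf − T_eq = 737 − 231.5.

ΔT ≈ 505.5 K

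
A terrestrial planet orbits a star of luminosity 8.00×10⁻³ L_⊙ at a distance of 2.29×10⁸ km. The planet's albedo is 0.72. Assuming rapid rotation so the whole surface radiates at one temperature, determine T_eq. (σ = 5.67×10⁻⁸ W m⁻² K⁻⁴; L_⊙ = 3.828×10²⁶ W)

d = 2.29×10⁸ km = 2.29×10¹¹ m.
L = 8.00×10⁻³ × 3.828×10²⁶ = 3.06×10²⁴ W.
Flux: S = L/(4πd²) = 3.06×10²⁴/(4π×(2.29×10¹¹)²) = 4.65 W m⁻².
Energy balance: absorbed = emitted ⇒ πR²·S(1−A) = 4πR²·σT_eq⁴, so T_eq⁴ = S(1−A)/(4σ).
T_eq = [4.65 × 0.28 / (4 × 5.67×10⁻⁸)]^(1/4) = (5.74×10⁶)^(1/4) = 48.9 K.

T_eq ≈ 48.9 K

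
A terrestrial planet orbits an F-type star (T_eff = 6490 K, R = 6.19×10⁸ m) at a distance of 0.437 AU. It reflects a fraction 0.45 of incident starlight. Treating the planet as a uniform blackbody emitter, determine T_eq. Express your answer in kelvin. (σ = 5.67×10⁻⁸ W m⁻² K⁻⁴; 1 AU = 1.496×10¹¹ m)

T_eq ≈ 385 K

d = 0.437 AU = 6.54×10¹⁰ m.
L = 4πR_⋆²σT_⋆⁴ = 4π(6.19×10⁸)² × 5.67×10⁻⁸ × (6490)⁴ = 4.84×10²⁶ W.
S = L/(4πd²) = 9020 W m⁻².
Energy balance: absorbed = emitted ⇒ πR²·S(1−A) = 4πR²·σT_eq⁴, so T_eq⁴ = S(1−A)/(4σ).
T_eq = [9020 × 0.55 / (4 × 5.67×10⁻⁸)]^(1/4) = (2.19×10¹⁰)^(1/4) = 385 K.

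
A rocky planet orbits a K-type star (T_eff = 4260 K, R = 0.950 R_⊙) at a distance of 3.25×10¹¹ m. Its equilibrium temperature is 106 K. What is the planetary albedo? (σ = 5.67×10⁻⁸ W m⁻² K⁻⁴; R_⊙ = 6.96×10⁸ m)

R_⋆ = 0.950 × 6.96×10⁸ = 6.61×10⁸ m.
L = 4πR_⋆²σT_⋆⁴ = 4π(6.61×10⁸)² × 5.67×10⁻⁸ × (4260)⁴ = 1.03×10²⁶ W.
S = L/(4πd²) = 77.3 W m⁻².
From T_eq⁴ = S(1−A)/(4σ): 1−A = 4σT_eq⁴/S.
1−A = 4 × 5.67×10⁻⁸ × (106)⁴ / 77.3 = 0.370.

A ≈ 0.63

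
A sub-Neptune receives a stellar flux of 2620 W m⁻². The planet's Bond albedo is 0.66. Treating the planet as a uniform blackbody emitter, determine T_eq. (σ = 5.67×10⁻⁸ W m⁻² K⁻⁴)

Energy balance: absorbed = emitted ⇒ πR²·S(1−A) = 4πR²·σT_eq⁴, so T_eq⁴ = S(1−A)/(4σ).
T_eq = [2620 × 0.34 / (4 × 5.67×10⁻⁸)]^(1/4) = (3.93×10⁹)^(1/4) = 250 K.

T_eq ≈ 250 K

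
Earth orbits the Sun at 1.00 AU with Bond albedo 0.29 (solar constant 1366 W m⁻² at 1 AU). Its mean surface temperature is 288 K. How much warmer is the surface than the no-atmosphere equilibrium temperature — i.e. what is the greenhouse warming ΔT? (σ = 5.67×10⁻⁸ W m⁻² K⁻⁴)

ΔT ≈ 32.3 K

S = 1366/1.00² = 1366 W m⁻².
T_eq = [S(1−A)/(4σ)]^(1/4) = [1366×0.71/(4×5.67×10⁻⁸)]^(1/4) = 255.7 K.
ΔT = T_surf − T_eq = 288 − 255.7.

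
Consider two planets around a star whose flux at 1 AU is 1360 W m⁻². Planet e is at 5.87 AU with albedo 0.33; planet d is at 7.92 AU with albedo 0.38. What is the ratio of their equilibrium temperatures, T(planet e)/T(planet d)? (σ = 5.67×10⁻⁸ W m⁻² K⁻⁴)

T_eq = [S₀(1−A)/(4σd²)]^(1/4), so T ∝ (1−A)^(1/4) / √d.
T₁ = [1360×0.67/(4×5.67×10⁻⁸×5.87²)]^(1/4) = 103.91 K.
T₂ = [1360×0.62/(4×5.67×10⁻⁸×7.92²)]^(1/4) = 87.74 K.

T₁/T₂ ≈ 1.184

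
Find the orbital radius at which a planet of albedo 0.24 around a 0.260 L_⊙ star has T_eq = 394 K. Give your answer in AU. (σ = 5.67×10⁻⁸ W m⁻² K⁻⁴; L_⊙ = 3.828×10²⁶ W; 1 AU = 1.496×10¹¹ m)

L = 0.260 × 3.828×10²⁶ = 9.95×10²⁵ W.
From T_eq⁴ = L(1−A)/(16πσd²): d = √[L(1−A)/(16πσT_eq⁴)].
d = √[9.95×10²⁵ × 0.76 / (16π × 5.67×10⁻⁸ × (394)⁴)] = 3.32×10¹⁰ m = 0.222 AU.

d ≈ 0.222 AU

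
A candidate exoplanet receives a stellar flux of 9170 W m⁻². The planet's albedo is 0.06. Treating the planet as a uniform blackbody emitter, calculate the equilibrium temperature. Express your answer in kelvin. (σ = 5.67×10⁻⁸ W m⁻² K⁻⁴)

T_eq ≈ 442 K

Energy balance: absorbed = emitted ⇒ πR²·S(1−A) = 4πR²·σT_eq⁴, so T_eq⁴ = S(1−A)/(4σ).
T_eq = [9170 × 0.94 / (4 × 5.67×10⁻⁸)]^(1/4) = (3.80×10¹⁰)^(1/4) = 442 K.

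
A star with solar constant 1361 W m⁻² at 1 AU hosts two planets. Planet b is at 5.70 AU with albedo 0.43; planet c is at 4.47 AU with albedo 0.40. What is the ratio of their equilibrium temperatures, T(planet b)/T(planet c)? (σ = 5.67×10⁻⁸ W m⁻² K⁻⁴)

T₁/T₂ ≈ 0.874

T_eq = [S₀(1−A)/(4σd²)]^(1/4), so T ∝ (1−A)^(1/4) / √d.
T₁ = [1361×0.57/(4×5.67×10⁻⁸×5.70²)]^(1/4) = 101.29 K.
T₂ = [1361×0.60/(4×5.67×10⁻⁸×4.47²)]^(1/4) = 115.86 K.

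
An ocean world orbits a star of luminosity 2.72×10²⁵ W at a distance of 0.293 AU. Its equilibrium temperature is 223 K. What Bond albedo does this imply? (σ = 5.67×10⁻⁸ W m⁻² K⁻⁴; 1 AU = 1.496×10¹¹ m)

d = 0.293 AU = 4.38×10¹⁰ m.
Flux: S = L/(4πd²) = 2.72×10²⁵/(4π×(4.38×10¹⁰)²) = 1130 W m⁻².
From T_eq⁴ = S(1−A)/(4σ): 1−A = 4σT_eq⁴/S.
1−A = 4 × 5.67×10⁻⁸ × (223)⁴ / 1130 = 0.498.

A ≈ 0.50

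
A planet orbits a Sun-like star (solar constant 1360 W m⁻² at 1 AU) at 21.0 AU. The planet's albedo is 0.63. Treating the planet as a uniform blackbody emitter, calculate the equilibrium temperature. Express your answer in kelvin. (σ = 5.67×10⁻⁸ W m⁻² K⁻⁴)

T_eq ≈ 47.4 K

Flux at 21.0 AU: S = 1360/21.0² = 3.08 W m⁻².
Energy balance: absorbed = emitted ⇒ πR²·S(1−A) = 4πR²·σT_eq⁴, so T_eq⁴ = S(1−A)/(4σ).
T_eq = [3.08 × 0.37 / (4 × 5.67×10⁻⁸)]^(1/4) = (5.03×10⁶)^(1/4) = 47.4 K.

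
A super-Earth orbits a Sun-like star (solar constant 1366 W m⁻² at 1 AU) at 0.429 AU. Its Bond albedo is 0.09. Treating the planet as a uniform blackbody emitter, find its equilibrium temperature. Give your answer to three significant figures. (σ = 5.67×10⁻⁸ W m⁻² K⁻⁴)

Flux at 0.429 AU: S = 1366/0.429² = 7420 W m⁻².
Energy balance: absorbed = emitted ⇒ πR²·S(1−A) = 4πR²·σT_eq⁴, so T_eq⁴ = S(1−A)/(4σ).
T_eq = [7420 × 0.91 / (4 × 5.67×10⁻⁸)]^(1/4) = (2.98×10¹⁰)^(1/4) = 415 K.

T_eq ≈ 415 K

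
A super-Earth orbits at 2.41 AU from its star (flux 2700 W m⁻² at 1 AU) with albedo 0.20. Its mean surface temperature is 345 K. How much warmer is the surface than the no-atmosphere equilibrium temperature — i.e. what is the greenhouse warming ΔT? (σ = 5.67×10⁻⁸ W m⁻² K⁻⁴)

S = 2700/2.41² = 464.9 W m⁻².
T_eq = [S(1−A)/(4σ)]^(1/4) = [464.9×0.80/(4×5.67×10⁻⁸)]^(1/4) = 201.2 K.
ΔT = T_surf − T_eq = 345 − 201.2.

ΔT ≈ 143.8 K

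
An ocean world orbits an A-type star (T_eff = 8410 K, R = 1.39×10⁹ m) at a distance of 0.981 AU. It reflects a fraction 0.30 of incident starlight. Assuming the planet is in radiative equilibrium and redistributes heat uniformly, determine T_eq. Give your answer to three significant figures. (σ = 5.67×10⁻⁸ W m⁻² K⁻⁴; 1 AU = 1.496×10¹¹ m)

d = 0.981 AU = 1.47×10¹¹ m.
L = 4πR_⋆²σT_⋆⁴ = 4π(1.39×10⁹)² × 5.67×10⁻⁸ × (8410)⁴ = 6.89×10²⁷ W.
S = L/(4πd²) = 2.54×10⁴ W m⁻².
Energy balance: absorbed = emitted ⇒ πR²·S(1−A) = 4πR²·σT_eq⁴, so T_eq⁴ = S(1−A)/(4σ).
T_eq = [2.54×10⁴ × 0.70 / (4 × 5.67×10⁻⁸)]^(1/4) = (7.85×10¹⁰)^(1/4) = 529 K.

T_eq ≈ 529 K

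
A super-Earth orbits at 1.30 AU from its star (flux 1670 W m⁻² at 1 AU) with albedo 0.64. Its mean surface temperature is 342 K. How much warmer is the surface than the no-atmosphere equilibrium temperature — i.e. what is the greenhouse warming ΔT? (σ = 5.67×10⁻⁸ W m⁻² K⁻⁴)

S = 1670/1.30² = 988.2 W m⁻².
T_eq = [S(1−A)/(4σ)]^(1/4) = [988.2×0.36/(4×5.67×10⁻⁸)]^(1/4) = 199.0 K.
ΔT = T_surf − T_eq = 342 − 199.0.

ΔT ≈ 143.0 K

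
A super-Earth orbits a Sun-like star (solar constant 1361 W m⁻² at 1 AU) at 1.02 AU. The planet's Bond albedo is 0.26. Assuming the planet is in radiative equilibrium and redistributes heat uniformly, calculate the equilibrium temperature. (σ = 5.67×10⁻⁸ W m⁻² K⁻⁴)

T_eq ≈ 256 K

Flux at 1.02 AU: S = 1361/1.02² = 1310 W m⁻².
Energy balance: absorbed = emitted ⇒ πR²·S(1−A) = 4πR²·σT_eq⁴, so T_eq⁴ = S(1−A)/(4σ).
T_eq = [1310 × 0.74 / (4 × 5.67×10⁻⁸)]^(1/4) = (4.27×10⁹)^(1/4) = 256 K.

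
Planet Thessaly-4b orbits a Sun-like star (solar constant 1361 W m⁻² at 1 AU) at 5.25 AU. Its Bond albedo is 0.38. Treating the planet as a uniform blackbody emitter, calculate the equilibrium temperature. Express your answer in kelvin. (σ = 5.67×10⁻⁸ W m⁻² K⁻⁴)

T_eq ≈ 108 K

Flux at 5.25 AU: S = 1361/5.25² = 49.4 W m⁻².
Energy balance: absorbed = emitted ⇒ πR²·S(1−A) = 4πR²·σT_eq⁴, so T_eq⁴ = S(1−A)/(4σ).
T_eq = [49.4 × 0.62 / (4 × 5.67×10⁻⁸)]^(1/4) = (1.35×10⁸)^(1/4) = 108 K.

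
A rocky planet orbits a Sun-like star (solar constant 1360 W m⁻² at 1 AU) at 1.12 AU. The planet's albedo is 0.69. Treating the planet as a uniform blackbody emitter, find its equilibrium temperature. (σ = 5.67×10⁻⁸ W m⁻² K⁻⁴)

T_eq ≈ 196 K

Flux at 1.12 AU: S = 1360/1.12² = 1080 W m⁻².
Energy balance: absorbed = emitted ⇒ πR²·S(1−A) = 4πR²·σT_eq⁴, so T_eq⁴ = S(1−A)/(4σ).
T_eq = [1080 × 0.31 / (4 × 5.67×10⁻⁸)]^(1/4) = (1.48×10⁹)^(1/4) = 196 K.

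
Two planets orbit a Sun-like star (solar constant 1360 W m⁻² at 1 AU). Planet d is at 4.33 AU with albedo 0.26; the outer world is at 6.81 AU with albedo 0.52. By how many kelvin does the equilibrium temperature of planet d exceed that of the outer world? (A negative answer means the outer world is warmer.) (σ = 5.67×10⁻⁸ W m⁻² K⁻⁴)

T_eq = [S₀(1−A)/(4σd²)]^(1/4), so T ∝ (1−A)^(1/4) / √d.
T₁ = [1360×0.74/(4×5.67×10⁻⁸×4.33²)]^(1/4) = 124.03 K.
T₂ = [1360×0.48/(4×5.67×10⁻⁸×6.81²)]^(1/4) = 88.76 K.

ΔT ≈ 35.3 K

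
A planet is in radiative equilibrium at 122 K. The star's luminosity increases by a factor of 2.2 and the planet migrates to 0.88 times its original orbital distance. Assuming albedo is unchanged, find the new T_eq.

T_eq ≈ 158 K

T_eq ∝ L^(1/4) · d^(−1/2).
T′ = 122 × 2.2^(1/4) / 0.88^(1/2) = 158 K.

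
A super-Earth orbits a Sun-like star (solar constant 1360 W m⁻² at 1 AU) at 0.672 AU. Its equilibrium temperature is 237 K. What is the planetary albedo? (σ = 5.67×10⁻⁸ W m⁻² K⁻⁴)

Flux at 0.672 AU: S = 1360/0.672² = 3010 W m⁻².
From T_eq⁴ = S(1−A)/(4σ): 1−A = 4σT_eq⁴/S.
1−A = 4 × 5.67×10⁻⁸ × (237)⁴ / 3010 = 0.238.

A ≈ 0.76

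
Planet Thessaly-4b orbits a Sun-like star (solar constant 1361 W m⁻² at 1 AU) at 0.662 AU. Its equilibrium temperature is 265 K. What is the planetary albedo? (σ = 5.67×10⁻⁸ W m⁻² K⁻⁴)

A ≈ 0.64

Flux at 0.662 AU: S = 1361/0.662² = 3110 W m⁻².
From T_eq⁴ = S(1−A)/(4σ): 1−A = 4σT_eq⁴/S.
1−A = 4 × 5.67×10⁻⁸ × (265)⁴ / 3110 = 0.360.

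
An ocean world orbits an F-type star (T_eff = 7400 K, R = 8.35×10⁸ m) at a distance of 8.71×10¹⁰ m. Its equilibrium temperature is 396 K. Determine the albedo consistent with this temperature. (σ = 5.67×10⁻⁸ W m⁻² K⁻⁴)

L = 4πR_⋆²σT_⋆⁴ = 4π(8.35×10⁸)² × 5.67×10⁻⁸ × (7400)⁴ = 1.49×10²⁷ W.
S = L/(4πd²) = 1.56×10⁴ W m⁻².
From T_eq⁴ = S(1−A)/(4σ): 1−A = 4σT_eq⁴/S.
1−A = 4 × 5.67×10⁻⁸ × (396)⁴ / 1.56×10⁴ = 0.357.

A ≈ 0.64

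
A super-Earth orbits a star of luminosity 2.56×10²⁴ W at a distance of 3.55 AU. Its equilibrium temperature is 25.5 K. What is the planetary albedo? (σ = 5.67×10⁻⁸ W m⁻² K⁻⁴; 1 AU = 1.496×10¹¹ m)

d = 3.55 AU = 5.31×10¹¹ m.
Flux: S = L/(4πd²) = 2.56×10²⁴/(4π×(5.31×10¹¹)²) = 0.722 W m⁻².
From T_eq⁴ = S(1−A)/(4σ): 1−A = 4σT_eq⁴/S.
1−A = 4 × 5.67×10⁻⁸ × (25.5)⁴ / 0.722 = 0.133.

A ≈ 0.87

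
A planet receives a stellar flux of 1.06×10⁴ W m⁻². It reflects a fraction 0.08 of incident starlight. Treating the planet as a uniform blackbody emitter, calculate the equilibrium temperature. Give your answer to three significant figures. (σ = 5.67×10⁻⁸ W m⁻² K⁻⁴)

Energy balance: absorbed = emitted ⇒ πR²·S(1−A) = 4πR²·σT_eq⁴, so T_eq⁴ = S(1−A)/(4σ).
T_eq = [1.06×10⁴ × 0.92 / (4 × 5.67×10⁻⁸)]^(1/4) = (4.30×10¹⁰)^(1/4) = 455 K.

T_eq ≈ 455 K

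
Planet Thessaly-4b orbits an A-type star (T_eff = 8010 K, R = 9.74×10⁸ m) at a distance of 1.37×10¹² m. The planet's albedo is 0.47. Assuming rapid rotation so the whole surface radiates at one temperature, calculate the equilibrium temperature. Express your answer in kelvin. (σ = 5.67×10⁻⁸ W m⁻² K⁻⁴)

L = 4πR_⋆²σT_⋆⁴ = 4π(9.74×10⁸)² × 5.67×10⁻⁸ × (8010)⁴ = 2.78×10²⁷ W.
S = L/(4πd²) = 118 W m⁻².
Energy balance: absorbed = emitted ⇒ πR²·S(1−A) = 4πR²·σT_eq⁴, so T_eq⁴ = S(1−A)/(4σ).
T_eq = [118 × 0.53 / (4 × 5.67×10⁻⁸)]^(1/4) = (2.76×10⁸)^(1/4) = 129 K.

T_eq ≈ 129 K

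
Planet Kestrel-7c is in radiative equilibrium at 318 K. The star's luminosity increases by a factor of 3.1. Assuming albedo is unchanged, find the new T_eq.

T_eq ≈ 422 K

T_eq ∝ L^(1/4) · d^(−1/2).
T′ = 318 × 3.1^(1/4) = 422 K.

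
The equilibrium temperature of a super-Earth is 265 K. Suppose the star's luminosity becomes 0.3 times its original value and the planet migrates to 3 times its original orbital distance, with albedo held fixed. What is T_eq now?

T_eq ≈ 113 K

T_eq ∝ L^(1/4) · d^(−1/2).
T′ = 265 × 0.3^(1/4) / 3^(1/2) = 113 K.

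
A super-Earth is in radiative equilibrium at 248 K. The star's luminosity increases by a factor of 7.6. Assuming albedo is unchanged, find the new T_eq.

T_eq ≈ 412 K

T_eq ∝ L^(1/4) · d^(−1/2).
T′ = 248 × 7.6^(1/4) = 412 K.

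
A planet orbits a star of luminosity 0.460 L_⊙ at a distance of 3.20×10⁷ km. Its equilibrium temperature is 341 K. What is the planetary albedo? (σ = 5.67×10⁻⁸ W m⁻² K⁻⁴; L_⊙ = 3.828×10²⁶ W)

d = 3.20×10⁷ km = 3.20×10¹⁰ m.
L = 0.460 × 3.828×10²⁶ = 1.76×10²⁶ W.
Flux: S = L/(4πd²) = 1.76×10²⁶/(4π×(3.20×10¹⁰)²) = 1.37×10⁴ W m⁻².
From T_eq⁴ = S(1−A)/(4σ): 1−A = 4σT_eq⁴/S.
1−A = 4 × 5.67×10⁻⁸ × (341)⁴ / 1.37×10⁴ = 0.224.

A ≈ 0.78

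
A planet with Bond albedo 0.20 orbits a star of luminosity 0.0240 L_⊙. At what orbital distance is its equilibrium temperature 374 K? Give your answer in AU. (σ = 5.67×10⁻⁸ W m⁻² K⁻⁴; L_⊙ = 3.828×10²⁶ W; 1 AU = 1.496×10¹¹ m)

L = 0.0240 × 3.828×10²⁶ = 9.19×10²⁴ W.
From T_eq⁴ = L(1−A)/(16πσd²): d = √[L(1−A)/(16πσT_eq⁴)].
d = √[9.19×10²⁴ × 0.80 / (16π × 5.67×10⁻⁸ × (374)⁴)] = 1.15×10¹⁰ m = 0.0767 AU.

d ≈ 0.0767 AU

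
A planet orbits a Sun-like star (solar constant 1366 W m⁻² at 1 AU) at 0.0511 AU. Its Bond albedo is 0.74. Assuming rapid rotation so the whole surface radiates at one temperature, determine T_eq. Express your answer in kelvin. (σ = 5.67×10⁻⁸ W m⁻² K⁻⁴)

T_eq ≈ 880 K

Flux at 0.0511 AU: S = 1366/0.0511² = 5.23×10⁵ W m⁻².
Energy balance: absorbed = emitted ⇒ πR²·S(1−A) = 4πR²·σT_eq⁴, so T_eq⁴ = S(1−A)/(4σ).
T_eq = [5.23×10⁵ × 0.26 / (4 × 5.67×10⁻⁸)]^(1/4) = (6.00×10¹¹)^(1/4) = 880 K.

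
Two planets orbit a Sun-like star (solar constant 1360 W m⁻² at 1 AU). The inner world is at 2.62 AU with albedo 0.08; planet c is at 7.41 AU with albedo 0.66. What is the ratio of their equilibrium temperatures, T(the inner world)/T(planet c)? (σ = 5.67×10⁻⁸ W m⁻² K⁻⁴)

T_eq = [S₀(1−A)/(4σd²)]^(1/4), so T ∝ (1−A)^(1/4) / √d.
T₁ = [1360×0.92/(4×5.67×10⁻⁸×2.62²)]^(1/4) = 168.37 K.
T₂ = [1360×0.34/(4×5.67×10⁻⁸×7.41²)]^(1/4) = 78.06 K.

T₁/T₂ ≈ 2.157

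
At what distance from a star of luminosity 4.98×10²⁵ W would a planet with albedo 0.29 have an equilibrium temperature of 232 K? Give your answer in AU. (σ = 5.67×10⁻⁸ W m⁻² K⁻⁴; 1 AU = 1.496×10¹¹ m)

d ≈ 0.437 AU

From T_eq⁴ = L(1−A)/(16πσd²): d = √[L(1−A)/(16πσT_eq⁴)].
d = √[4.98×10²⁵ × 0.71 / (16π × 5.67×10⁻⁸ × (232)⁴)] = 6.54×10¹⁰ m = 0.437 AU.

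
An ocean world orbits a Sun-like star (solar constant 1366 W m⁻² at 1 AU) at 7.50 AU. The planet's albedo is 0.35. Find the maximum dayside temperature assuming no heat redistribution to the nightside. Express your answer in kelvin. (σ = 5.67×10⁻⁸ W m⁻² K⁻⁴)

T_ss ≈ 129 K

Flux at 7.50 AU: S = 1366/7.50² = 24.3 W m⁻².
With no redistribution each surface element balances locally: S(1−A) = σT⁴.
T = [24.3 × 0.65 / 5.67×10⁻⁸]^(1/4) = (2.78×10⁸)^(1/4) = 129 K.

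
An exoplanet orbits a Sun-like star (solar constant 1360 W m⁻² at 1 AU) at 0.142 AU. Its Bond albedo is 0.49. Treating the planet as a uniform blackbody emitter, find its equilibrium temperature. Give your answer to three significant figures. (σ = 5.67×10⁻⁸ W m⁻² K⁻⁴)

T_eq ≈ 624 K

Flux at 0.142 AU: S = 1360/0.142² = 6.74×10⁴ W m⁻².
Energy balance: absorbed = emitted ⇒ πR²·S(1−A) = 4πR²·σT_eq⁴, so T_eq⁴ = S(1−A)/(4σ).
T_eq = [6.74×10⁴ × 0.51 / (4 × 5.67×10⁻⁸)]^(1/4) = (1.52×10¹¹)^(1/4) = 624 K.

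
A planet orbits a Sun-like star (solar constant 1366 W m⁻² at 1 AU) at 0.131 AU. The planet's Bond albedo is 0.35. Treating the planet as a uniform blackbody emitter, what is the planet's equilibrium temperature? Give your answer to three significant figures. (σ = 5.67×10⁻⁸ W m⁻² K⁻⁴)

T_eq ≈ 691 K

Flux at 0.131 AU: S = 1366/0.131² = 7.96×10⁴ W m⁻².
Energy balance: absorbed = emitted ⇒ πR²·S(1−A) = 4πR²·σT_eq⁴, so T_eq⁴ = S(1−A)/(4σ).
T_eq = [7.96×10⁴ × 0.65 / (4 × 5.67×10⁻⁸)]^(1/4) = (2.28×10¹¹)^(1/4) = 691 K.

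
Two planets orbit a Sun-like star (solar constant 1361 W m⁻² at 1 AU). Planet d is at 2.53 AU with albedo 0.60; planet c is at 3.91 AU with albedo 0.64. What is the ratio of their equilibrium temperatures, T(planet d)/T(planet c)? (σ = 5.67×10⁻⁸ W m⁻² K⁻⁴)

T₁/T₂ ≈ 1.276

T_eq = [S₀(1−A)/(4σd²)]^(1/4), so T ∝ (1−A)^(1/4) / √d.
T₁ = [1361×0.40/(4×5.67×10⁻⁸×2.53²)]^(1/4) = 139.16 K.
T₂ = [1361×0.36/(4×5.67×10⁻⁸×3.91²)]^(1/4) = 109.03 K.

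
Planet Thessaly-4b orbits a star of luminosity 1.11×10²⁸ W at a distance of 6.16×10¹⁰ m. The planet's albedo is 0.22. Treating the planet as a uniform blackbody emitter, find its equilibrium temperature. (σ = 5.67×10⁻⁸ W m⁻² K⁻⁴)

T_eq ≈ 946 K

Flux: S = L/(4πd²) = 1.11×10²⁸/(4π×(6.16×10¹⁰)²) = 2.33×10⁵ W m⁻².
Energy balance: absorbed = emitted ⇒ πR²·S(1−A) = 4πR²·σT_eq⁴, so T_eq⁴ = S(1−A)/(4σ).
T_eq = [2.33×10⁵ × 0.78 / (4 × 5.67×10⁻⁸)]^(1/4) = (8.01×10¹¹)^(1/4) = 946 K.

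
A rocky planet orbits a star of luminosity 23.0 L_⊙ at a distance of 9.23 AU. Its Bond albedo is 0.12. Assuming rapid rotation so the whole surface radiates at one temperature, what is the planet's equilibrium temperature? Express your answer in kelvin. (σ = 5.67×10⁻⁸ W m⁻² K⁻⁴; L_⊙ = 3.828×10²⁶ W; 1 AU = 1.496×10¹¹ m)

d = 9.23 AU = 1.38×10¹² m.
L = 23.0 × 3.828×10²⁶ = 8.80×10²⁷ W.
Flux: S = L/(4πd²) = 8.80×10²⁷/(4π×(1.38×10¹²)²) = 367 W m⁻².
Energy balance: absorbed = emitted ⇒ πR²·S(1−A) = 4πR²·σT_eq⁴, so T_eq⁴ = S(1−A)/(4σ).
T_eq = [367 × 0.88 / (4 × 5.67×10⁻⁸)]^(1/4) = (1.43×10⁹)^(1/4) = 194 K.

T_eq ≈ 194 K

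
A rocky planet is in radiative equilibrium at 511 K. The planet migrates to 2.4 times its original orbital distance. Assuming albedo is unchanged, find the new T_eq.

T_eq ≈ 330 K

T_eq ∝ L^(1/4) · d^(−1/2).
T′ = 511 / 2.4^(1/2) = 330 K.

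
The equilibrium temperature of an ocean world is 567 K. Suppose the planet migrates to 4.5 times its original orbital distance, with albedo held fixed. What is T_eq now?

T_eq ∝ L^(1/4) · d^(−1/2).
T′ = 567 / 4.5^(1/2) = 267 K.

T_eq ≈ 267 K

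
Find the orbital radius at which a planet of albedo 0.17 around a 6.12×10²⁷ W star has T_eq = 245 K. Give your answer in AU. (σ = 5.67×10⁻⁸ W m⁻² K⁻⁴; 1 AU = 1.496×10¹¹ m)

d ≈ 4.70 AU

From T_eq⁴ = L(1−A)/(16πσd²): d = √[L(1−A)/(16πσT_eq⁴)].
d = √[6.12×10²⁷ × 0.83 / (16π × 5.67×10⁻⁸ × (245)⁴)] = 7.03×10¹¹ m = 4.70 AU.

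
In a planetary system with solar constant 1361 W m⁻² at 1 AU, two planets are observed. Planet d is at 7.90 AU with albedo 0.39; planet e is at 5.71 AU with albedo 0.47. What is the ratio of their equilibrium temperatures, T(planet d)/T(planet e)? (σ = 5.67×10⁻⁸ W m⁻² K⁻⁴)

T_eq = [S₀(1−A)/(4σd²)]^(1/4), so T ∝ (1−A)^(1/4) / √d.
T₁ = [1361×0.61/(4×5.67×10⁻⁸×7.90²)]^(1/4) = 87.51 K.
T₂ = [1361×0.53/(4×5.67×10⁻⁸×5.71²)]^(1/4) = 99.38 K.

T₁/T₂ ≈ 0.881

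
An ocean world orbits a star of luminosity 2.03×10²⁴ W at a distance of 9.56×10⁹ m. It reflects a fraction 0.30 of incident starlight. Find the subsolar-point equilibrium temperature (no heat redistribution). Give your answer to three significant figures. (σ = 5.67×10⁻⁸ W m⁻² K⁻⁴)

T_ss ≈ 384 K

Flux: S = L/(4πd²) = 2.03×10²⁴/(4π×(9.56×10⁹)²) = 1770 W m⁻².
At the subsolar point the surface absorbs S(1−A) and emits σT⁴ per unit area — no factor of 4, since only the local patch is in balance.
T = [1770 × 0.70 / 5.67×10⁻⁸]^(1/4) = (2.18×10¹⁰)^(1/4) = 384 K.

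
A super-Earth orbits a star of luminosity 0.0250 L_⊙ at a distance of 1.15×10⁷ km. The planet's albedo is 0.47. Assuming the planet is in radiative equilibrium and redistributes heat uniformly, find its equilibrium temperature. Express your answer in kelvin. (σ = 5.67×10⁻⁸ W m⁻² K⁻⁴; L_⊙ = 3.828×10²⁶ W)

T_eq ≈ 341 K

d = 1.15×10⁷ km = 1.15×10¹⁰ m.
L = 0.0250 × 3.828×10²⁶ = 9.57×10²⁴ W.
Flux: S = L/(4πd²) = 9.57×10²⁴/(4π×(1.15×10¹⁰)²) = 5760 W m⁻².
Energy balance: absorbed = emitted ⇒ πR²·S(1−A) = 4πR²·σT_eq⁴, so T_eq⁴ = S(1−A)/(4σ).
T_eq = [5760 × 0.53 / (4 × 5.67×10⁻⁸)]^(1/4) = (1.35×10¹⁰)^(1/4) = 341 K.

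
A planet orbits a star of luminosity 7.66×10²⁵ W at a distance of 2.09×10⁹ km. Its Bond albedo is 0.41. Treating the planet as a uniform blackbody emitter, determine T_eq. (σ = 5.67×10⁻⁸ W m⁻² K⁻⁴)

d = 2.09×10⁹ km = 2.09×10¹² m.
Flux: S = L/(4πd²) = 7.66×10²⁵/(4π×(2.09×10¹²)²) = 1.40 W m⁻².
Energy balance: absorbed = emitted ⇒ πR²·S(1−A) = 4πR²·σT_eq⁴, so T_eq⁴ = S(1−A)/(4σ).
T_eq = [1.40 × 0.59 / (4 × 5.67×10⁻⁸)]^(1/4) = (3.63×10⁶)^(1/4) = 43.6 K.

T_eq ≈ 43.6 K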